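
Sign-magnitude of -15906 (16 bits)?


Sign bit: 1 (negative)
Magnitude: 15906 = 011111000100010
= 1011111000100010


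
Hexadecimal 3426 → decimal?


Positional values:
Position 0: 6 × 16^0 = 6 × 1 = 6
Position 1: 2 × 16^1 = 2 × 16 = 32
Position 2: 4 × 16^2 = 4 × 256 = 1024
Position 3: 3 × 16^3 = 3 × 4096 = 12288
Sum = 6 + 32 + 1024 + 12288
= 13350


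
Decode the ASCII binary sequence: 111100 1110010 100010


Codes (binary): 111100 1110010 100010
Per-code ASCII lookup:
  111100 = 60  (special character) → '<'
  1110010 = 114  (range 97-122: lowercase, 114 - 97 = 17) → 'r'
  100010 = 34  (special character) → '"'
= '<r"'


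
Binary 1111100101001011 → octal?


Group into 3-bit groups: 001111100101001011
  001 = 1
  111 = 7
  100 = 4
  101 = 5
  001 = 1
  011 = 3
= 0o174513


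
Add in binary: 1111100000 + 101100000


Align and add column by column (LSB to MSB, carry propagating):
  01111100000
+ 00101100000
  -----------
  col 0: 0 + 0 + 0 (carry in) = 0 → bit 0, carry out 0
  col 1: 0 + 0 + 0 (carry in) = 0 → bit 0, carry out 0
  col 2: 0 + 0 + 0 (carry in) = 0 → bit 0, carry out 0
  col 3: 0 + 0 + 0 (carry in) = 0 → bit 0, carry out 0
  col 4: 0 + 0 + 0 (carry in) = 0 → bit 0, carry out 0
  col 5: 1 + 1 + 0 (carry in) = 2 → bit 0, carry out 1
  col 6: 1 + 1 + 1 (carry in) = 3 → bit 1, carry out 1
  col 7: 1 + 0 + 1 (carry in) = 2 → bit 0, carry out 1
  col 8: 1 + 1 + 1 (carry in) = 3 → bit 1, carry out 1
  col 9: 1 + 0 + 1 (carry in) = 2 → bit 0, carry out 1
  col 10: 0 + 0 + 1 (carry in) = 1 → bit 1, carry out 0
Reading bits MSB→LSB: 10101000000
Strip leading zeros: 10101000000
= 10101000000


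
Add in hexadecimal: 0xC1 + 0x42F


Align and add column by column (LSB to MSB, each column mod 16 with carry):
  00C1
+ 042F
  ----
  col 0: 1(1) + F(15) + 0 (carry in) = 16 → 0(0), carry out 1
  col 1: C(12) + 2(2) + 1 (carry in) = 15 → F(15), carry out 0
  col 2: 0(0) + 4(4) + 0 (carry in) = 4 → 4(4), carry out 0
  col 3: 0(0) + 0(0) + 0 (carry in) = 0 → 0(0), carry out 0
Reading digits MSB→LSB: 04F0
Strip leading zeros: 4F0
= 0x4F0


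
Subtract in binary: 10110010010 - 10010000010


Align and subtract column by column (LSB to MSB, borrowing when needed):
  10110010010
- 10010000010
  -----------
  col 0: (0 - 0 borrow-in) - 0 → 0 - 0 = 0, borrow out 0
  col 1: (1 - 0 borrow-in) - 1 → 1 - 1 = 0, borrow out 0
  col 2: (0 - 0 borrow-in) - 0 → 0 - 0 = 0, borrow out 0
  col 3: (0 - 0 borrow-in) - 0 → 0 - 0 = 0, borrow out 0
  col 4: (1 - 0 borrow-in) - 0 → 1 - 0 = 1, borrow out 0
  col 5: (0 - 0 borrow-in) - 0 → 0 - 0 = 0, borrow out 0
  col 6: (0 - 0 borrow-in) - 0 → 0 - 0 = 0, borrow out 0
  col 7: (1 - 0 borrow-in) - 1 → 1 - 1 = 0, borrow out 0
  col 8: (1 - 0 borrow-in) - 0 → 1 - 0 = 1, borrow out 0
  col 9: (0 - 0 borrow-in) - 0 → 0 - 0 = 0, borrow out 0
  col 10: (1 - 0 borrow-in) - 1 → 1 - 1 = 0, borrow out 0
Reading bits MSB→LSB: 00100010000
Strip leading zeros: 100010000
= 100010000


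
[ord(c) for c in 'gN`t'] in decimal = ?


String: 'gN`t'  (4 characters)
Per-character ASCII lookup:
  'g': lowercase starts at 97: 'g' = 97 + 6 = 103
  'N': uppercase starts at 65: 'N' = 65 + 13 = 78
  '`': special character: '`' = 96
  't': lowercase starts at 97: 't' = 97 + 19 = 116
= 103 78 96 116


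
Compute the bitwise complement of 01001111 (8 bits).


Original: 01001111
Invert all bits:
  bit 0: 0 → 1
  bit 1: 1 → 0
  bit 2: 0 → 1
  bit 3: 0 → 1
  bit 4: 1 → 0
  bit 5: 1 → 0
  bit 6: 1 → 0
  bit 7: 1 → 0
= 10110000


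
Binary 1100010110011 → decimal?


Positional values:
Bit 0: 1 × 2^0 = 1
Bit 1: 1 × 2^1 = 2
Bit 4: 1 × 2^4 = 16
Bit 5: 1 × 2^5 = 32
Bit 7: 1 × 2^7 = 128
Bit 11: 1 × 2^11 = 2048
Bit 12: 1 × 2^12 = 4096
Sum = 1 + 2 + 16 + 32 + 128 + 2048 + 4096
= 6323


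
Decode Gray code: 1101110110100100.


Gray code: 1101110110100100
MSB stays the same: 1
Each subsequent bit = prev_binary XOR current_gray:
  B[1] = 1 XOR 1 = 0
  B[2] = 0 XOR 0 = 0
  B[3] = 0 XOR 1 = 1
  B[4] = 1 XOR 1 = 0
  B[5] = 0 XOR 1 = 1
  B[6] = 1 XOR 0 = 1
  B[7] = 1 XOR 1 = 0
  B[8] = 0 XOR 1 = 1
  B[9] = 1 XOR 0 = 1
  B[10] = 1 XOR 1 = 0
  B[11] = 0 XOR 0 = 0
  B[12] = 0 XOR 0 = 0
  B[13] = 0 XOR 1 = 1
  B[14] = 1 XOR 0 = 1
  B[15] = 1 XOR 0 = 1
= 1001011011000111 (38599 decimal)


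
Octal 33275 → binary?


Each octal digit → 3 binary bits:
  3 = 011
  3 = 011
  2 = 010
  7 = 111
  5 = 101
Concatenate: 011 011 010 111 101
= 011011010111101


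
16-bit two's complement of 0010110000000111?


Original: 0010110000000111
Step 1 - Invert all bits: 1101001111111000
Step 2 - Add 1: 1101001111111000 + 1
= 1101001111111001 (represents -11271)


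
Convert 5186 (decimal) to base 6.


Divide by 6 repeatedly:
5186 ÷ 6 = 864 remainder 2
864 ÷ 6 = 144 remainder 0
144 ÷ 6 = 24 remainder 0
24 ÷ 6 = 4 remainder 0
4 ÷ 6 = 0 remainder 4
Reading remainders bottom-up:
= 40002


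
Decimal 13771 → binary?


Divide by 2 repeatedly:
13771 ÷ 2 = 6885 remainder 1
6885 ÷ 2 = 3442 remainder 1
3442 ÷ 2 = 1721 remainder 0
1721 ÷ 2 = 860 remainder 1
860 ÷ 2 = 430 remainder 0
430 ÷ 2 = 215 remainder 0
215 ÷ 2 = 107 remainder 1
107 ÷ 2 = 53 remainder 1
53 ÷ 2 = 26 remainder 1
26 ÷ 2 = 13 remainder 0
13 ÷ 2 = 6 remainder 1
6 ÷ 2 = 3 remainder 0
3 ÷ 2 = 1 remainder 1
1 ÷ 2 = 0 remainder 1
Reading remainders bottom-up:
= 11010111001011


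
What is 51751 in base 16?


Divide by 16 repeatedly:
51751 ÷ 16 = 3234 remainder 7 (7)
3234 ÷ 16 = 202 remainder 2 (2)
202 ÷ 16 = 12 remainder 10 (A)
12 ÷ 16 = 0 remainder 12 (C)
Reading remainders bottom-up:
= 0xCA27


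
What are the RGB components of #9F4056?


Hex: #9F4056
R = 9F₁₆ = 159
G = 40₁₆ = 64
B = 56₁₆ = 86
= RGB(159, 64, 86)


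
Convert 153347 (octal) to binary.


Each octal digit → 3 binary bits:
  1 = 001
  5 = 101
  3 = 011
  3 = 011
  4 = 100
  7 = 111
Concatenate: 001 101 011 011 100 111
= 001101011011100111


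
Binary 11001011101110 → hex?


Group into 4-bit nibbles: 0011001011101110
  0011 = 3
  0010 = 2
  1110 = E
  1110 = E
= 0x32EE


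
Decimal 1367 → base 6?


Divide by 6 repeatedly:
1367 ÷ 6 = 227 remainder 5
227 ÷ 6 = 37 remainder 5
37 ÷ 6 = 6 remainder 1
6 ÷ 6 = 1 remainder 0
1 ÷ 6 = 0 remainder 1
Reading remainders bottom-up:
= 10155


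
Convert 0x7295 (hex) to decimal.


Positional values:
Position 0: 5 × 16^0 = 5 × 1 = 5
Position 1: 9 × 16^1 = 9 × 16 = 144
Position 2: 2 × 16^2 = 2 × 256 = 512
Position 3: 7 × 16^3 = 7 × 4096 = 28672
Sum = 5 + 144 + 512 + 28672
= 29333


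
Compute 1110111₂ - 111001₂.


Align and subtract column by column (LSB to MSB, borrowing when needed):
  1110111
- 0111001
  -------
  col 0: (1 - 0 borrow-in) - 1 → 1 - 1 = 0, borrow out 0
  col 1: (1 - 0 borrow-in) - 0 → 1 - 0 = 1, borrow out 0
  col 2: (1 - 0 borrow-in) - 0 → 1 - 0 = 1, borrow out 0
  col 3: (0 - 0 borrow-in) - 1 → borrow from next column: (0+2) - 1 = 1, borrow out 1
  col 4: (1 - 1 borrow-in) - 1 → borrow from next column: (0+2) - 1 = 1, borrow out 1
  col 5: (1 - 1 borrow-in) - 1 → borrow from next column: (0+2) - 1 = 1, borrow out 1
  col 6: (1 - 1 borrow-in) - 0 → 0 - 0 = 0, borrow out 0
Reading bits MSB→LSB: 0111110
Strip leading zeros: 111110
= 111110


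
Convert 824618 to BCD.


Each digit → 4-bit binary:
  8 → 1000
  2 → 0010
  4 → 0100
  6 → 0110
  1 → 0001
  8 → 1000
= 1000 0010 0100 0110 0001 1000


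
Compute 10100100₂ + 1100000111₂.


Align and add column by column (LSB to MSB, carry propagating):
  00010100100
+ 01100000111
  -----------
  col 0: 0 + 1 + 0 (carry in) = 1 → bit 1, carry out 0
  col 1: 0 + 1 + 0 (carry in) = 1 → bit 1, carry out 0
  col 2: 1 + 1 + 0 (carry in) = 2 → bit 0, carry out 1
  col 3: 0 + 0 + 1 (carry in) = 1 → bit 1, carry out 0
  col 4: 0 + 0 + 0 (carry in) = 0 → bit 0, carry out 0
  col 5: 1 + 0 + 0 (carry in) = 1 → bit 1, carry out 0
  col 6: 0 + 0 + 0 (carry in) = 0 → bit 0, carry out 0
  col 7: 1 + 0 + 0 (carry in) = 1 → bit 1, carry out 0
  col 8: 0 + 1 + 0 (carry in) = 1 → bit 1, carry out 0
  col 9: 0 + 1 + 0 (carry in) = 1 → bit 1, carry out 0
  col 10: 0 + 0 + 0 (carry in) = 0 → bit 0, carry out 0
Reading bits MSB→LSB: 01110101011
Strip leading zeros: 1110101011
= 1110101011


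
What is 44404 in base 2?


Divide by 2 repeatedly:
44404 ÷ 2 = 22202 remainder 0
22202 ÷ 2 = 11101 remainder 0
11101 ÷ 2 = 5550 remainder 1
5550 ÷ 2 = 2775 remainder 0
2775 ÷ 2 = 1387 remainder 1
1387 ÷ 2 = 693 remainder 1
693 ÷ 2 = 346 remainder 1
346 ÷ 2 = 173 remainder 0
173 ÷ 2 = 86 remainder 1
86 ÷ 2 = 43 remainder 0
43 ÷ 2 = 21 remainder 1
21 ÷ 2 = 10 remainder 1
10 ÷ 2 = 5 remainder 0
5 ÷ 2 = 2 remainder 1
2 ÷ 2 = 1 remainder 0
1 ÷ 2 = 0 remainder 1
Reading remainders bottom-up:
= 1010110101110100


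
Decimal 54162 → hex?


Divide by 16 repeatedly:
54162 ÷ 16 = 3385 remainder 2 (2)
3385 ÷ 16 = 211 remainder 9 (9)
211 ÷ 16 = 13 remainder 3 (3)
13 ÷ 16 = 0 remainder 13 (D)
Reading remainders bottom-up:
= 0xD392


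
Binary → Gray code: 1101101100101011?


Binary: 1101101100101011
Gray code: G = B XOR (B >> 1)
B >> 1 = 0110110110010101
1101101100101011 XOR 0110110110010101:
  1 XOR 0 = 1
  1 XOR 1 = 0
  0 XOR 1 = 1
  1 XOR 0 = 1
  1 XOR 1 = 0
  0 XOR 1 = 1
  1 XOR 0 = 1
  1 XOR 1 = 0
  0 XOR 1 = 1
  0 XOR 0 = 0
  1 XOR 0 = 1
  0 XOR 1 = 1
  1 XOR 0 = 1
  0 XOR 1 = 1
  1 XOR 0 = 1
  1 XOR 1 = 0
= 1011011010111110


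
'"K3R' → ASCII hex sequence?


String: '"K3R'  (4 characters)
Per-character ASCII lookup:
  '"': special character: '"' = 34 → 0x22
  'K': uppercase starts at 65: 'K' = 65 + 10 = 75 → 0x4B
  '3': digits start at 48: '3' = 48 + 3 = 51 → 0x33
  'R': uppercase starts at 65: 'R' = 65 + 17 = 82 → 0x52
= 0x22 0x4B 0x33 0x52


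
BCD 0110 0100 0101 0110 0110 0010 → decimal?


Each 4-bit group → digit:
  0110 → 6
  0100 → 4
  0101 → 5
  0110 → 6
  0110 → 6
  0010 → 2
= 645662


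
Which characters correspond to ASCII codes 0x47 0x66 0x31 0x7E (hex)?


Codes (hex): 0x47 0x66 0x31 0x7E
Per-code ASCII lookup:
  0x47 = 71  (range 65-90: uppercase, 71 - 65 = 6) → 'G'
  0x66 = 102  (range 97-122: lowercase, 102 - 97 = 5) → 'f'
  0x31 = 49  (range 48-57: digits, 49 - 48 = 1) → '1'
  0x7E = 126  (special character) → '~'
= 'Gf1~'


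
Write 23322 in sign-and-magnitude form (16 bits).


Sign bit: 0 (positive)
Magnitude: 23322 = 101101100011010
= 0101101100011010


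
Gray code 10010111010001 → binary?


Gray code: 10010111010001
MSB stays the same: 1
Each subsequent bit = prev_binary XOR current_gray:
  B[1] = 1 XOR 0 = 1
  B[2] = 1 XOR 0 = 1
  B[3] = 1 XOR 1 = 0
  B[4] = 0 XOR 0 = 0
  B[5] = 0 XOR 1 = 1
  B[6] = 1 XOR 1 = 0
  B[7] = 0 XOR 1 = 1
  B[8] = 1 XOR 0 = 1
  B[9] = 1 XOR 1 = 0
  B[10] = 0 XOR 0 = 0
  B[11] = 0 XOR 0 = 0
  B[12] = 0 XOR 0 = 0
  B[13] = 0 XOR 1 = 1
= 11100101100001 (14689 decimal)


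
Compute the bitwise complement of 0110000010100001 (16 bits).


Original: 0110000010100001
Invert all bits:
  bit 0: 0 → 1
  bit 1: 1 → 0
  bit 2: 1 → 0
  bit 3: 0 → 1
  bit 4: 0 → 1
  bit 5: 0 → 1
  bit 6: 0 → 1
  bit 7: 0 → 1
  bit 8: 1 → 0
  bit 9: 0 → 1
  bit 10: 1 → 0
  bit 11: 0 → 1
  bit 12: 0 → 1
  bit 13: 0 → 1
  bit 14: 0 → 1
  bit 15: 1 → 0
= 1001111101011110


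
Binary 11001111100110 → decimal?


Positional values:
Bit 1: 1 × 2^1 = 2
Bit 2: 1 × 2^2 = 4
Bit 5: 1 × 2^5 = 32
Bit 6: 1 × 2^6 = 64
Bit 7: 1 × 2^7 = 128
Bit 8: 1 × 2^8 = 256
Bit 9: 1 × 2^9 = 512
Bit 12: 1 × 2^12 = 4096
Bit 13: 1 × 2^13 = 8192
Sum = 2 + 4 + 32 + 64 + 128 + 256 + 512 + 4096 + 8192
= 13286


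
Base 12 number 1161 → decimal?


Positional values (base 12):
  1 × 12^0 = 1 × 1 = 1
  6 × 12^1 = 6 × 12 = 72
  1 × 12^2 = 1 × 144 = 144
  1 × 12^3 = 1 × 1728 = 1728
Sum = 1 + 72 + 144 + 1728
= 1945


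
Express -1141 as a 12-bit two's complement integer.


Original: 010001110101
Step 1 - Invert all bits: 101110001010
Step 2 - Add 1: 101110001010 + 1
= 101110001011 (represents -1141)


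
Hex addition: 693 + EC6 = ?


Align and add column by column (LSB to MSB, each column mod 16 with carry):
  0693
+ 0EC6
  ----
  col 0: 3(3) + 6(6) + 0 (carry in) = 9 → 9(9), carry out 0
  col 1: 9(9) + C(12) + 0 (carry in) = 21 → 5(5), carry out 1
  col 2: 6(6) + E(14) + 1 (carry in) = 21 → 5(5), carry out 1
  col 3: 0(0) + 0(0) + 1 (carry in) = 1 → 1(1), carry out 0
Reading digits MSB→LSB: 1559
Strip leading zeros: 1559
= 0x1559


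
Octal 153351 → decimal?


Positional values:
Position 0: 1 × 8^0 = 1
Position 1: 5 × 8^1 = 40
Position 2: 3 × 8^2 = 192
Position 3: 3 × 8^3 = 1536
Position 4: 5 × 8^4 = 20480
Position 5: 1 × 8^5 = 32768
Sum = 1 + 40 + 192 + 1536 + 20480 + 32768
= 55017


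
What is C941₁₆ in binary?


Each hex digit → 4 binary bits:
  C = 1100
  9 = 1001
  4 = 0100
  1 = 0001
Concatenate: 1100 1001 0100 0001
= 1100100101000001


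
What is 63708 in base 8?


Divide by 8 repeatedly:
63708 ÷ 8 = 7963 remainder 4
7963 ÷ 8 = 995 remainder 3
995 ÷ 8 = 124 remainder 3
124 ÷ 8 = 15 remainder 4
15 ÷ 8 = 1 remainder 7
1 ÷ 8 = 0 remainder 1
Reading remainders bottom-up:
= 0o174334


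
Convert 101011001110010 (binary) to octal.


Group into 3-bit groups: 101011001110010
  101 = 5
  011 = 3
  001 = 1
  110 = 6
  010 = 2
= 0o53162


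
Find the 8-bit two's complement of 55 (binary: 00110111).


Original: 00110111
Step 1 - Invert all bits: 11001000
Step 2 - Add 1: 11001000 + 1
= 11001001 (represents -55)


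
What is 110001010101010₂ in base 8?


Group into 3-bit groups: 110001010101010
  110 = 6
  001 = 1
  010 = 2
  101 = 5
  010 = 2
= 0o61252


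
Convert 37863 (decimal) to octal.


Divide by 8 repeatedly:
37863 ÷ 8 = 4732 remainder 7
4732 ÷ 8 = 591 remainder 4
591 ÷ 8 = 73 remainder 7
73 ÷ 8 = 9 remainder 1
9 ÷ 8 = 1 remainder 1
1 ÷ 8 = 0 remainder 1
Reading remainders bottom-up:
= 0o111747


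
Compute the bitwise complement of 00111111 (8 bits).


Original: 00111111
Invert all bits:
  bit 0: 0 → 1
  bit 1: 0 → 1
  bit 2: 1 → 0
  bit 3: 1 → 0
  bit 4: 1 → 0
  bit 5: 1 → 0
  bit 6: 1 → 0
  bit 7: 1 → 0
= 11000000


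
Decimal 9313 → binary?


Divide by 2 repeatedly:
9313 ÷ 2 = 4656 remainder 1
4656 ÷ 2 = 2328 remainder 0
2328 ÷ 2 = 1164 remainder 0
1164 ÷ 2 = 582 remainder 0
582 ÷ 2 = 291 remainder 0
291 ÷ 2 = 145 remainder 1
145 ÷ 2 = 72 remainder 1
72 ÷ 2 = 36 remainder 0
36 ÷ 2 = 18 remainder 0
18 ÷ 2 = 9 remainder 0
9 ÷ 2 = 4 remainder 1
4 ÷ 2 = 2 remainder 0
2 ÷ 2 = 1 remainder 0
1 ÷ 2 = 0 remainder 1
Reading remainders bottom-up:
= 10010001100001


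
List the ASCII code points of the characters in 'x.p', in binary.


String: 'x.p'  (3 characters)
Per-character ASCII lookup:
  'x': lowercase starts at 97: 'x' = 97 + 23 = 120 → 1111000
  '.': special character: '.' = 46 → 101110
  'p': lowercase starts at 97: 'p' = 97 + 15 = 112 → 1110000
= 1111000 101110 1110000


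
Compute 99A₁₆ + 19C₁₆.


Align and add column by column (LSB to MSB, each column mod 16 with carry):
  099A
+ 019C
  ----
  col 0: A(10) + C(12) + 0 (carry in) = 22 → 6(6), carry out 1
  col 1: 9(9) + 9(9) + 1 (carry in) = 19 → 3(3), carry out 1
  col 2: 9(9) + 1(1) + 1 (carry in) = 11 → B(11), carry out 0
  col 3: 0(0) + 0(0) + 0 (carry in) = 0 → 0(0), carry out 0
Reading digits MSB→LSB: 0B36
Strip leading zeros: B36
= 0xB36


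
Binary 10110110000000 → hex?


Group into 4-bit nibbles: 0010110110000000
  0010 = 2
  1101 = D
  1000 = 8
  0000 = 0
= 0x2D80


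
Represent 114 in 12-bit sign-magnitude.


Sign bit: 0 (positive)
Magnitude: 114 = 00001110010
= 000001110010


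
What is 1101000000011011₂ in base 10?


Positional values:
Bit 0: 1 × 2^0 = 1
Bit 1: 1 × 2^1 = 2
Bit 3: 1 × 2^3 = 8
Bit 4: 1 × 2^4 = 16
Bit 12: 1 × 2^12 = 4096
Bit 14: 1 × 2^14 = 16384
Bit 15: 1 × 2^15 = 32768
Sum = 1 + 2 + 8 + 16 + 4096 + 16384 + 32768
= 53275


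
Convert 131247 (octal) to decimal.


Positional values:
Position 0: 7 × 8^0 = 7
Position 1: 4 × 8^1 = 32
Position 2: 2 × 8^2 = 128
Position 3: 1 × 8^3 = 512
Position 4: 3 × 8^4 = 12288
Position 5: 1 × 8^5 = 32768
Sum = 7 + 32 + 128 + 512 + 12288 + 32768
= 45735


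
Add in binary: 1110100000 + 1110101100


Align and add column by column (LSB to MSB, carry propagating):
  01110100000
+ 01110101100
  -----------
  col 0: 0 + 0 + 0 (carry in) = 0 → bit 0, carry out 0
  col 1: 0 + 0 + 0 (carry in) = 0 → bit 0, carry out 0
  col 2: 0 + 1 + 0 (carry in) = 1 → bit 1, carry out 0
  col 3: 0 + 1 + 0 (carry in) = 1 → bit 1, carry out 0
  col 4: 0 + 0 + 0 (carry in) = 0 → bit 0, carry out 0
  col 5: 1 + 1 + 0 (carry in) = 2 → bit 0, carry out 1
  col 6: 0 + 0 + 1 (carry in) = 1 → bit 1, carry out 0
  col 7: 1 + 1 + 0 (carry in) = 2 → bit 0, carry out 1
  col 8: 1 + 1 + 1 (carry in) = 3 → bit 1, carry out 1
  col 9: 1 + 1 + 1 (carry in) = 3 → bit 1, carry out 1
  col 10: 0 + 0 + 1 (carry in) = 1 → bit 1, carry out 0
Reading bits MSB→LSB: 11101001100
Strip leading zeros: 11101001100
= 11101001100


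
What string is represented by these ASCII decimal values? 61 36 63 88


Codes (decimal): 61 36 63 88
Per-code ASCII lookup:
  61  (special character) → '='
  36  (special character) → '$'
  63  (special character) → '?'
  88  (range 65-90: uppercase, 88 - 65 = 23) → 'X'
= '=$?X'


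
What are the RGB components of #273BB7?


Hex: #273BB7
R = 27₁₆ = 39
G = 3B₁₆ = 59
B = B7₁₆ = 183
= RGB(39, 59, 183)


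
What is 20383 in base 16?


Divide by 16 repeatedly:
20383 ÷ 16 = 1273 remainder 15 (F)
1273 ÷ 16 = 79 remainder 9 (9)
79 ÷ 16 = 4 remainder 15 (F)
4 ÷ 16 = 0 remainder 4 (4)
Reading remainders bottom-up:
= 0x4F9F


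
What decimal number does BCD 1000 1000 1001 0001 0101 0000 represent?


Each 4-bit group → digit:
  1000 → 8
  1000 → 8
  1001 → 9
  0001 → 1
  0101 → 5
  0000 → 0
= 889150


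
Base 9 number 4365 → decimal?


Positional values (base 9):
  5 × 9^0 = 5 × 1 = 5
  6 × 9^1 = 6 × 9 = 54
  3 × 9^2 = 3 × 81 = 243
  4 × 9^3 = 4 × 729 = 2916
Sum = 5 + 54 + 243 + 2916
= 3218


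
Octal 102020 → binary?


Each octal digit → 3 binary bits:
  1 = 001
  0 = 000
  2 = 010
  0 = 000
  2 = 010
  0 = 000
Concatenate: 001 000 010 000 010 000
= 001000010000010000


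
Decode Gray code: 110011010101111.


Gray code: 110011010101111
MSB stays the same: 1
Each subsequent bit = prev_binary XOR current_gray:
  B[1] = 1 XOR 1 = 0
  B[2] = 0 XOR 0 = 0
  B[3] = 0 XOR 0 = 0
  B[4] = 0 XOR 1 = 1
  B[5] = 1 XOR 1 = 0
  B[6] = 0 XOR 0 = 0
  B[7] = 0 XOR 1 = 1
  B[8] = 1 XOR 0 = 1
  B[9] = 1 XOR 1 = 0
  B[10] = 0 XOR 0 = 0
  B[11] = 0 XOR 1 = 1
  B[12] = 1 XOR 1 = 0
  B[13] = 0 XOR 1 = 1
  B[14] = 1 XOR 1 = 0
= 100010011001010 (17610 decimal)


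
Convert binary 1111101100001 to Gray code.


Binary: 1111101100001
Gray code: G = B XOR (B >> 1)
B >> 1 = 0111110110000
1111101100001 XOR 0111110110000:
  1 XOR 0 = 1
  1 XOR 1 = 0
  1 XOR 1 = 0
  1 XOR 1 = 0
  1 XOR 1 = 0
  0 XOR 1 = 1
  1 XOR 0 = 1
  1 XOR 1 = 0
  0 XOR 1 = 1
  0 XOR 0 = 0
  0 XOR 0 = 0
  0 XOR 0 = 0
  1 XOR 0 = 1
= 1000011010001


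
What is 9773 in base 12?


Divide by 12 repeatedly:
9773 ÷ 12 = 814 remainder 5
814 ÷ 12 = 67 remainder 10
67 ÷ 12 = 5 remainder 7
5 ÷ 12 = 0 remainder 5
Reading remainders bottom-up:
= 57A5


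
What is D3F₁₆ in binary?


Each hex digit → 4 binary bits:
  D = 1101
  3 = 0011
  F = 1111
Concatenate: 1101 0011 1111
= 110100111111


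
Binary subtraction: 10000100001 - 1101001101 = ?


Align and subtract column by column (LSB to MSB, borrowing when needed):
  10000100001
- 01101001101
  -----------
  col 0: (1 - 0 borrow-in) - 1 → 1 - 1 = 0, borrow out 0
  col 1: (0 - 0 borrow-in) - 0 → 0 - 0 = 0, borrow out 0
  col 2: (0 - 0 borrow-in) - 1 → borrow from next column: (0+2) - 1 = 1, borrow out 1
  col 3: (0 - 1 borrow-in) - 1 → borrow from next column: (-1+2) - 1 = 0, borrow out 1
  col 4: (0 - 1 borrow-in) - 0 → borrow from next column: (-1+2) - 0 = 1, borrow out 1
  col 5: (1 - 1 borrow-in) - 0 → 0 - 0 = 0, borrow out 0
  col 6: (0 - 0 borrow-in) - 1 → borrow from next column: (0+2) - 1 = 1, borrow out 1
  col 7: (0 - 1 borrow-in) - 0 → borrow from next column: (-1+2) - 0 = 1, borrow out 1
  col 8: (0 - 1 borrow-in) - 1 → borrow from next column: (-1+2) - 1 = 0, borrow out 1
  col 9: (0 - 1 borrow-in) - 1 → borrow from next column: (-1+2) - 1 = 0, borrow out 1
  col 10: (1 - 1 borrow-in) - 0 → 0 - 0 = 0, borrow out 0
Reading bits MSB→LSB: 00011010100
Strip leading zeros: 11010100
= 11010100


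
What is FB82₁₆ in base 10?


Positional values:
Position 0: 2 × 16^0 = 2 × 1 = 2
Position 1: 8 × 16^1 = 8 × 16 = 128
Position 2: B × 16^2 = 11 × 256 = 2816
Position 3: F × 16^3 = 15 × 4096 = 61440
Sum = 2 + 128 + 2816 + 61440
= 64386


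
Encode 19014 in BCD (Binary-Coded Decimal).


Each digit → 4-bit binary:
  1 → 0001
  9 → 1001
  0 → 0000
  1 → 0001
  4 → 0100
= 0001 1001 0000 0001 0100


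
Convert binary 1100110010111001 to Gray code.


Binary: 1100110010111001
Gray code: G = B XOR (B >> 1)
B >> 1 = 0110011001011100
1100110010111001 XOR 0110011001011100:
  1 XOR 0 = 1
  1 XOR 1 = 0
  0 XOR 1 = 1
  0 XOR 0 = 0
  1 XOR 0 = 1
  1 XOR 1 = 0
  0 XOR 1 = 1
  0 XOR 0 = 0
  1 XOR 0 = 1
  0 XOR 1 = 1
  1 XOR 0 = 1
  1 XOR 1 = 0
  1 XOR 1 = 0
  0 XOR 1 = 1
  0 XOR 0 = 0
  1 XOR 0 = 1
= 1010101011100101


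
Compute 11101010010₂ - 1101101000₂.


Align and subtract column by column (LSB to MSB, borrowing when needed):
  11101010010
- 01101101000
  -----------
  col 0: (0 - 0 borrow-in) - 0 → 0 - 0 = 0, borrow out 0
  col 1: (1 - 0 borrow-in) - 0 → 1 - 0 = 1, borrow out 0
  col 2: (0 - 0 borrow-in) - 0 → 0 - 0 = 0, borrow out 0
  col 3: (0 - 0 borrow-in) - 1 → borrow from next column: (0+2) - 1 = 1, borrow out 1
  col 4: (1 - 1 borrow-in) - 0 → 0 - 0 = 0, borrow out 0
  col 5: (0 - 0 borrow-in) - 1 → borrow from next column: (0+2) - 1 = 1, borrow out 1
  col 6: (1 - 1 borrow-in) - 1 → borrow from next column: (0+2) - 1 = 1, borrow out 1
  col 7: (0 - 1 borrow-in) - 0 → borrow from next column: (-1+2) - 0 = 1, borrow out 1
  col 8: (1 - 1 borrow-in) - 1 → borrow from next column: (0+2) - 1 = 1, borrow out 1
  col 9: (1 - 1 borrow-in) - 1 → borrow from next column: (0+2) - 1 = 1, borrow out 1
  col 10: (1 - 1 borrow-in) - 0 → 0 - 0 = 0, borrow out 0
Reading bits MSB→LSB: 01111101010
Strip leading zeros: 1111101010
= 1111101010


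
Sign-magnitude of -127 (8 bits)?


Sign bit: 1 (negative)
Magnitude: 127 = 1111111
= 11111111


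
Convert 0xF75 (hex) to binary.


Each hex digit → 4 binary bits:
  F = 1111
  7 = 0111
  5 = 0101
Concatenate: 1111 0111 0101
= 111101110101


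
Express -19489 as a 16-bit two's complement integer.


Original: 0100110000100001
Step 1 - Invert all bits: 1011001111011110
Step 2 - Add 1: 1011001111011110 + 1
= 1011001111011111 (represents -19489)


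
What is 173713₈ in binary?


Each octal digit → 3 binary bits:
  1 = 001
  7 = 111
  3 = 011
  7 = 111
  1 = 001
  3 = 011
Concatenate: 001 111 011 111 001 011
= 001111011111001011


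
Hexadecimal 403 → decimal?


Positional values:
Position 0: 3 × 16^0 = 3 × 1 = 3
Position 1: 0 × 16^1 = 0 × 16 = 0
Position 2: 4 × 16^2 = 4 × 256 = 1024
Sum = 3 + 0 + 1024
= 1027


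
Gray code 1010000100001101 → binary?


Gray code: 1010000100001101
MSB stays the same: 1
Each subsequent bit = prev_binary XOR current_gray:
  B[1] = 1 XOR 0 = 1
  B[2] = 1 XOR 1 = 0
  B[3] = 0 XOR 0 = 0
  B[4] = 0 XOR 0 = 0
  B[5] = 0 XOR 0 = 0
  B[6] = 0 XOR 0 = 0
  B[7] = 0 XOR 1 = 1
  B[8] = 1 XOR 0 = 1
  B[9] = 1 XOR 0 = 1
  B[10] = 1 XOR 0 = 1
  B[11] = 1 XOR 0 = 1
  B[12] = 1 XOR 1 = 0
  B[13] = 0 XOR 1 = 1
  B[14] = 1 XOR 0 = 1
  B[15] = 1 XOR 1 = 0
= 1100000111110110 (49654 decimal)


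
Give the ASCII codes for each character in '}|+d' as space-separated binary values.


String: '}|+d'  (4 characters)
Per-character ASCII lookup:
  '}': special character: '}' = 125 → 1111101
  '|': special character: '|' = 124 → 1111100
  '+': special character: '+' = 43 → 101011
  'd': lowercase starts at 97: 'd' = 97 + 3 = 100 → 1100100
= 1111101 1111100 101011 1100100


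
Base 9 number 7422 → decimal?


Positional values (base 9):
  2 × 9^0 = 2 × 1 = 2
  2 × 9^1 = 2 × 9 = 18
  4 × 9^2 = 4 × 81 = 324
  7 × 9^3 = 7 × 729 = 5103
Sum = 2 + 18 + 324 + 5103
= 5447


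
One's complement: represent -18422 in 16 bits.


Original: 0100011111110110
Invert all bits:
  bit 0: 0 → 1
  bit 1: 1 → 0
  bit 2: 0 → 1
  bit 3: 0 → 1
  bit 4: 0 → 1
  bit 5: 1 → 0
  bit 6: 1 → 0
  bit 7: 1 → 0
  bit 8: 1 → 0
  bit 9: 1 → 0
  bit 10: 1 → 0
  bit 11: 1 → 0
  bit 12: 0 → 1
  bit 13: 1 → 0
  bit 14: 1 → 0
  bit 15: 0 → 1
= 1011100000001001


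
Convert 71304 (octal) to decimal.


Positional values:
Position 0: 4 × 8^0 = 4
Position 1: 0 × 8^1 = 0
Position 2: 3 × 8^2 = 192
Position 3: 1 × 8^3 = 512
Position 4: 7 × 8^4 = 28672
Sum = 4 + 0 + 192 + 512 + 28672
= 29380


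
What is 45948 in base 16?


Divide by 16 repeatedly:
45948 ÷ 16 = 2871 remainder 12 (C)
2871 ÷ 16 = 179 remainder 7 (7)
179 ÷ 16 = 11 remainder 3 (3)
11 ÷ 16 = 0 remainder 11 (B)
Reading remainders bottom-up:
= 0xB37C


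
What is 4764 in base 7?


Divide by 7 repeatedly:
4764 ÷ 7 = 680 remainder 4
680 ÷ 7 = 97 remainder 1
97 ÷ 7 = 13 remainder 6
13 ÷ 7 = 1 remainder 6
1 ÷ 7 = 0 remainder 1
Reading remainders bottom-up:
= 16614


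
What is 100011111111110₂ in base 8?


Group into 3-bit groups: 100011111111110
  100 = 4
  011 = 3
  111 = 7
  111 = 7
  110 = 6
= 0o43776


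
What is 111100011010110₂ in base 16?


Group into 4-bit nibbles: 0111100011010110
  0111 = 7
  1000 = 8
  1101 = D
  0110 = 6
= 0x78D6


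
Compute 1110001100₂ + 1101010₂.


Align and add column by column (LSB to MSB, carry propagating):
  01110001100
+ 00001101010
  -----------
  col 0: 0 + 0 + 0 (carry in) = 0 → bit 0, carry out 0
  col 1: 0 + 1 + 0 (carry in) = 1 → bit 1, carry out 0
  col 2: 1 + 0 + 0 (carry in) = 1 → bit 1, carry out 0
  col 3: 1 + 1 + 0 (carry in) = 2 → bit 0, carry out 1
  col 4: 0 + 0 + 1 (carry in) = 1 → bit 1, carry out 0
  col 5: 0 + 1 + 0 (carry in) = 1 → bit 1, carry out 0
  col 6: 0 + 1 + 0 (carry in) = 1 → bit 1, carry out 0
  col 7: 1 + 0 + 0 (carry in) = 1 → bit 1, carry out 0
  col 8: 1 + 0 + 0 (carry in) = 1 → bit 1, carry out 0
  col 9: 1 + 0 + 0 (carry in) = 1 → bit 1, carry out 0
  col 10: 0 + 0 + 0 (carry in) = 0 → bit 0, carry out 0
Reading bits MSB→LSB: 01111110110
Strip leading zeros: 1111110110
= 1111110110


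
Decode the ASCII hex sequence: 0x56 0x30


Codes (hex): 0x56 0x30
Per-code ASCII lookup:
  0x56 = 86  (range 65-90: uppercase, 86 - 65 = 21) → 'V'
  0x30 = 48  (range 48-57: digits, 48 - 48 = 0) → '0'
= 'V0'


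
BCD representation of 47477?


Each digit → 4-bit binary:
  4 → 0100
  7 → 0111
  4 → 0100
  7 → 0111
  7 → 0111
= 0100 0111 0100 0111 0111


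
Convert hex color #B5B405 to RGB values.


Hex: #B5B405
R = B5₁₆ = 181
G = B4₁₆ = 180
B = 05₁₆ = 5
= RGB(181, 180, 5)


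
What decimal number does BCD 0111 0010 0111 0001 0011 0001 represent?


Each 4-bit group → digit:
  0111 → 7
  0010 → 2
  0111 → 7
  0001 → 1
  0011 → 3
  0001 → 1
= 727131


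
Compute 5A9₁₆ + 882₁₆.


Align and add column by column (LSB to MSB, each column mod 16 with carry):
  05A9
+ 0882
  ----
  col 0: 9(9) + 2(2) + 0 (carry in) = 11 → B(11), carry out 0
  col 1: A(10) + 8(8) + 0 (carry in) = 18 → 2(2), carry out 1
  col 2: 5(5) + 8(8) + 1 (carry in) = 14 → E(14), carry out 0
  col 3: 0(0) + 0(0) + 0 (carry in) = 0 → 0(0), carry out 0
Reading digits MSB→LSB: 0E2B
Strip leading zeros: E2B
= 0xE2B


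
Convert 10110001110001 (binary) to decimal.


Positional values:
Bit 0: 1 × 2^0 = 1
Bit 4: 1 × 2^4 = 16
Bit 5: 1 × 2^5 = 32
Bit 6: 1 × 2^6 = 64
Bit 10: 1 × 2^10 = 1024
Bit 11: 1 × 2^11 = 2048
Bit 13: 1 × 2^13 = 8192
Sum = 1 + 16 + 32 + 64 + 1024 + 2048 + 8192
= 11377


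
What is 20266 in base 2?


Divide by 2 repeatedly:
20266 ÷ 2 = 10133 remainder 0
10133 ÷ 2 = 5066 remainder 1
5066 ÷ 2 = 2533 remainder 0
2533 ÷ 2 = 1266 remainder 1
1266 ÷ 2 = 633 remainder 0
633 ÷ 2 = 316 remainder 1
316 ÷ 2 = 158 remainder 0
158 ÷ 2 = 79 remainder 0
79 ÷ 2 = 39 remainder 1
39 ÷ 2 = 19 remainder 1
19 ÷ 2 = 9 remainder 1
9 ÷ 2 = 4 remainder 1
4 ÷ 2 = 2 remainder 0
2 ÷ 2 = 1 remainder 0
1 ÷ 2 = 0 remainder 1
Reading remainders bottom-up:
= 100111100101010


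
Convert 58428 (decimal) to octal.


Divide by 8 repeatedly:
58428 ÷ 8 = 7303 remainder 4
7303 ÷ 8 = 912 remainder 7
912 ÷ 8 = 114 remainder 0
114 ÷ 8 = 14 remainder 2
14 ÷ 8 = 1 remainder 6
1 ÷ 8 = 0 remainder 1
Reading remainders bottom-up:
= 0o162074


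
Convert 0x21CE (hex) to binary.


Each hex digit → 4 binary bits:
  2 = 0010
  1 = 0001
  C = 1100
  E = 1110
Concatenate: 0010 0001 1100 1110
= 0010000111001110


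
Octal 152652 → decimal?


Positional values:
Position 0: 2 × 8^0 = 2
Position 1: 5 × 8^1 = 40
Position 2: 6 × 8^2 = 384
Position 3: 2 × 8^3 = 1024
Position 4: 5 × 8^4 = 20480
Position 5: 1 × 8^5 = 32768
Sum = 2 + 40 + 384 + 1024 + 20480 + 32768
= 54698


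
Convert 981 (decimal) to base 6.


Divide by 6 repeatedly:
981 ÷ 6 = 163 remainder 3
163 ÷ 6 = 27 remainder 1
27 ÷ 6 = 4 remainder 3
4 ÷ 6 = 0 remainder 4
Reading remainders bottom-up:
= 4313


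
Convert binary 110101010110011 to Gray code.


Binary: 110101010110011
Gray code: G = B XOR (B >> 1)
B >> 1 = 011010101011001
110101010110011 XOR 011010101011001:
  1 XOR 0 = 1
  1 XOR 1 = 0
  0 XOR 1 = 1
  1 XOR 0 = 1
  0 XOR 1 = 1
  1 XOR 0 = 1
  0 XOR 1 = 1
  1 XOR 0 = 1
  0 XOR 1 = 1
  1 XOR 0 = 1
  1 XOR 1 = 0
  0 XOR 1 = 1
  0 XOR 0 = 0
  1 XOR 0 = 1
  1 XOR 1 = 0
= 101111111101010


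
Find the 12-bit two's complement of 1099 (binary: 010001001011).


Original: 010001001011
Step 1 - Invert all bits: 101110110100
Step 2 - Add 1: 101110110100 + 1
= 101110110101 (represents -1099)


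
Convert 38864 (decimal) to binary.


Divide by 2 repeatedly:
38864 ÷ 2 = 19432 remainder 0
19432 ÷ 2 = 9716 remainder 0
9716 ÷ 2 = 4858 remainder 0
4858 ÷ 2 = 2429 remainder 0
2429 ÷ 2 = 1214 remainder 1
1214 ÷ 2 = 607 remainder 0
607 ÷ 2 = 303 remainder 1
303 ÷ 2 = 151 remainder 1
151 ÷ 2 = 75 remainder 1
75 ÷ 2 = 37 remainder 1
37 ÷ 2 = 18 remainder 1
18 ÷ 2 = 9 remainder 0
9 ÷ 2 = 4 remainder 1
4 ÷ 2 = 2 remainder 0
2 ÷ 2 = 1 remainder 0
1 ÷ 2 = 0 remainder 1
Reading remainders bottom-up:
= 1001011111010000


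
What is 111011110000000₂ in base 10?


Positional values:
Bit 7: 1 × 2^7 = 128
Bit 8: 1 × 2^8 = 256
Bit 9: 1 × 2^9 = 512
Bit 10: 1 × 2^10 = 1024
Bit 12: 1 × 2^12 = 4096
Bit 13: 1 × 2^13 = 8192
Bit 14: 1 × 2^14 = 16384
Sum = 128 + 256 + 512 + 1024 + 4096 + 8192 + 16384
= 30592


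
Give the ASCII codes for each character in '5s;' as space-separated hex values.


String: '5s;'  (3 characters)
Per-character ASCII lookup:
  '5': digits start at 48: '5' = 48 + 5 = 53 → 0x35
  's': lowercase starts at 97: 's' = 97 + 18 = 115 → 0x73
  ';': special character: ';' = 59 → 0x3B
= 0x35 0x73 0x3B


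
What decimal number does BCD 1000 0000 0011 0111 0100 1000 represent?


Each 4-bit group → digit:
  1000 → 8
  0000 → 0
  0011 → 3
  0111 → 7
  0100 → 4
  1000 → 8
= 803748


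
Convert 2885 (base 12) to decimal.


Positional values (base 12):
  5 × 12^0 = 5 × 1 = 5
  8 × 12^1 = 8 × 12 = 96
  8 × 12^2 = 8 × 144 = 1152
  2 × 12^3 = 2 × 1728 = 3456
Sum = 5 + 96 + 1152 + 3456
= 4709


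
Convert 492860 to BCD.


Each digit → 4-bit binary:
  4 → 0100
  9 → 1001
  2 → 0010
  8 → 1000
  6 → 0110
  0 → 0000
= 0100 1001 0010 1000 0110 0000


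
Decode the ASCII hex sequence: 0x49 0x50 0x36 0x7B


Codes (hex): 0x49 0x50 0x36 0x7B
Per-code ASCII lookup:
  0x49 = 73  (range 65-90: uppercase, 73 - 65 = 8) → 'I'
  0x50 = 80  (range 65-90: uppercase, 80 - 65 = 15) → 'P'
  0x36 = 54  (range 48-57: digits, 54 - 48 = 6) → '6'
  0x7B = 123  (special character) → '{'
= 'IP6{'


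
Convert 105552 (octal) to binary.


Each octal digit → 3 binary bits:
  1 = 001
  0 = 000
  5 = 101
  5 = 101
  5 = 101
  2 = 010
Concatenate: 001 000 101 101 101 010
= 001000101101101010


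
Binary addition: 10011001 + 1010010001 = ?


Align and add column by column (LSB to MSB, carry propagating):
  00010011001
+ 01010010001
  -----------
  col 0: 1 + 1 + 0 (carry in) = 2 → bit 0, carry out 1
  col 1: 0 + 0 + 1 (carry in) = 1 → bit 1, carry out 0
  col 2: 0 + 0 + 0 (carry in) = 0 → bit 0, carry out 0
  col 3: 1 + 0 + 0 (carry in) = 1 → bit 1, carry out 0
  col 4: 1 + 1 + 0 (carry in) = 2 → bit 0, carry out 1
  col 5: 0 + 0 + 1 (carry in) = 1 → bit 1, carry out 0
  col 6: 0 + 0 + 0 (carry in) = 0 → bit 0, carry out 0
  col 7: 1 + 1 + 0 (carry in) = 2 → bit 0, carry out 1
  col 8: 0 + 0 + 1 (carry in) = 1 → bit 1, carry out 0
  col 9: 0 + 1 + 0 (carry in) = 1 → bit 1, carry out 0
  col 10: 0 + 0 + 0 (carry in) = 0 → bit 0, carry out 0
Reading bits MSB→LSB: 01100101010
Strip leading zeros: 1100101010
= 1100101010


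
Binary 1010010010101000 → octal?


Group into 3-bit groups: 001010010010101000
  001 = 1
  010 = 2
  010 = 2
  010 = 2
  101 = 5
  000 = 0
= 0o122250


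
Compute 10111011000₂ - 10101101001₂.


Align and subtract column by column (LSB to MSB, borrowing when needed):
  10111011000
- 10101101001
  -----------
  col 0: (0 - 0 borrow-in) - 1 → borrow from next column: (0+2) - 1 = 1, borrow out 1
  col 1: (0 - 1 borrow-in) - 0 → borrow from next column: (-1+2) - 0 = 1, borrow out 1
  col 2: (0 - 1 borrow-in) - 0 → borrow from next column: (-1+2) - 0 = 1, borrow out 1
  col 3: (1 - 1 borrow-in) - 1 → borrow from next column: (0+2) - 1 = 1, borrow out 1
  col 4: (1 - 1 borrow-in) - 0 → 0 - 0 = 0, borrow out 0
  col 5: (0 - 0 borrow-in) - 1 → borrow from next column: (0+2) - 1 = 1, borrow out 1
  col 6: (1 - 1 borrow-in) - 1 → borrow from next column: (0+2) - 1 = 1, borrow out 1
  col 7: (1 - 1 borrow-in) - 0 → 0 - 0 = 0, borrow out 0
  col 8: (1 - 0 borrow-in) - 1 → 1 - 1 = 0, borrow out 0
  col 9: (0 - 0 borrow-in) - 0 → 0 - 0 = 0, borrow out 0
  col 10: (1 - 0 borrow-in) - 1 → 1 - 1 = 0, borrow out 0
Reading bits MSB→LSB: 00001101111
Strip leading zeros: 1101111
= 1101111


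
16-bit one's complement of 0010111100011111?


Original: 0010111100011111
Invert all bits:
  bit 0: 0 → 1
  bit 1: 0 → 1
  bit 2: 1 → 0
  bit 3: 0 → 1
  bit 4: 1 → 0
  bit 5: 1 → 0
  bit 6: 1 → 0
  bit 7: 1 → 0
  bit 8: 0 → 1
  bit 9: 0 → 1
  bit 10: 0 → 1
  bit 11: 1 → 0
  bit 12: 1 → 0
  bit 13: 1 → 0
  bit 14: 1 → 0
  bit 15: 1 → 0
= 1101000011100000


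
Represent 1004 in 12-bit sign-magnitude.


Sign bit: 0 (positive)
Magnitude: 1004 = 01111101100
= 001111101100


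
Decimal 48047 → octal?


Divide by 8 repeatedly:
48047 ÷ 8 = 6005 remainder 7
6005 ÷ 8 = 750 remainder 5
750 ÷ 8 = 93 remainder 6
93 ÷ 8 = 11 remainder 5
11 ÷ 8 = 1 remainder 3
1 ÷ 8 = 0 remainder 1
Reading remainders bottom-up:
= 0o135657


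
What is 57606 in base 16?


Divide by 16 repeatedly:
57606 ÷ 16 = 3600 remainder 6 (6)
3600 ÷ 16 = 225 remainder 0 (0)
225 ÷ 16 = 14 remainder 1 (1)
14 ÷ 16 = 0 remainder 14 (E)
Reading remainders bottom-up:
= 0xE106


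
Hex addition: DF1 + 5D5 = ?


Align and add column by column (LSB to MSB, each column mod 16 with carry):
  0DF1
+ 05D5
  ----
  col 0: 1(1) + 5(5) + 0 (carry in) = 6 → 6(6), carry out 0
  col 1: F(15) + D(13) + 0 (carry in) = 28 → C(12), carry out 1
  col 2: D(13) + 5(5) + 1 (carry in) = 19 → 3(3), carry out 1
  col 3: 0(0) + 0(0) + 1 (carry in) = 1 → 1(1), carry out 0
Reading digits MSB→LSB: 13C6
Strip leading zeros: 13C6
= 0x13C6


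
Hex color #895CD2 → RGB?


Hex: #895CD2
R = 89₁₆ = 137
G = 5C₁₆ = 92
B = D2₁₆ = 210
= RGB(137, 92, 210)


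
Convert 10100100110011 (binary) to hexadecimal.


Group into 4-bit nibbles: 0010100100110011
  0010 = 2
  1001 = 9
  0011 = 3
  0011 = 3
= 0x2933


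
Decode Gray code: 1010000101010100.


Gray code: 1010000101010100
MSB stays the same: 1
Each subsequent bit = prev_binary XOR current_gray:
  B[1] = 1 XOR 0 = 1
  B[2] = 1 XOR 1 = 0
  B[3] = 0 XOR 0 = 0
  B[4] = 0 XOR 0 = 0
  B[5] = 0 XOR 0 = 0
  B[6] = 0 XOR 0 = 0
  B[7] = 0 XOR 1 = 1
  B[8] = 1 XOR 0 = 1
  B[9] = 1 XOR 1 = 0
  B[10] = 0 XOR 0 = 0
  B[11] = 0 XOR 1 = 1
  B[12] = 1 XOR 0 = 1
  B[13] = 1 XOR 1 = 0
  B[14] = 0 XOR 0 = 0
  B[15] = 0 XOR 0 = 0
= 1100000110011000 (49560 decimal)


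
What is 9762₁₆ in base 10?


Positional values:
Position 0: 2 × 16^0 = 2 × 1 = 2
Position 1: 6 × 16^1 = 6 × 16 = 96
Position 2: 7 × 16^2 = 7 × 256 = 1792
Position 3: 9 × 16^3 = 9 × 4096 = 36864
Sum = 2 + 96 + 1792 + 36864
= 38754


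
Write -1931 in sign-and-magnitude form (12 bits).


Sign bit: 1 (negative)
Magnitude: 1931 = 11110001011
= 111110001011


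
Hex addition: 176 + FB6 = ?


Align and add column by column (LSB to MSB, each column mod 16 with carry):
  0176
+ 0FB6
  ----
  col 0: 6(6) + 6(6) + 0 (carry in) = 12 → C(12), carry out 0
  col 1: 7(7) + B(11) + 0 (carry in) = 18 → 2(2), carry out 1
  col 2: 1(1) + F(15) + 1 (carry in) = 17 → 1(1), carry out 1
  col 3: 0(0) + 0(0) + 1 (carry in) = 1 → 1(1), carry out 0
Reading digits MSB→LSB: 112C
Strip leading zeros: 112C
= 0x112C


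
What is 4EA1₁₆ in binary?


Each hex digit → 4 binary bits:
  4 = 0100
  E = 1110
  A = 1010
  1 = 0001
Concatenate: 0100 1110 1010 0001
= 0100111010100001


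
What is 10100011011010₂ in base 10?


Positional values:
Bit 1: 1 × 2^1 = 2
Bit 3: 1 × 2^3 = 8
Bit 4: 1 × 2^4 = 16
Bit 6: 1 × 2^6 = 64
Bit 7: 1 × 2^7 = 128
Bit 11: 1 × 2^11 = 2048
Bit 13: 1 × 2^13 = 8192
Sum = 2 + 8 + 16 + 64 + 128 + 2048 + 8192
= 10458


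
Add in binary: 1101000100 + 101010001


Align and add column by column (LSB to MSB, carry propagating):
  01101000100
+ 00101010001
  -----------
  col 0: 0 + 1 + 0 (carry in) = 1 → bit 1, carry out 0
  col 1: 0 + 0 + 0 (carry in) = 0 → bit 0, carry out 0
  col 2: 1 + 0 + 0 (carry in) = 1 → bit 1, carry out 0
  col 3: 0 + 0 + 0 (carry in) = 0 → bit 0, carry out 0
  col 4: 0 + 1 + 0 (carry in) = 1 → bit 1, carry out 0
  col 5: 0 + 0 + 0 (carry in) = 0 → bit 0, carry out 0
  col 6: 1 + 1 + 0 (carry in) = 2 → bit 0, carry out 1
  col 7: 0 + 0 + 1 (carry in) = 1 → bit 1, carry out 0
  col 8: 1 + 1 + 0 (carry in) = 2 → bit 0, carry out 1
  col 9: 1 + 0 + 1 (carry in) = 2 → bit 0, carry out 1
  col 10: 0 + 0 + 1 (carry in) = 1 → bit 1, carry out 0
Reading bits MSB→LSB: 10010010101
Strip leading zeros: 10010010101
= 10010010101


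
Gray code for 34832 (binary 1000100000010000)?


Binary: 1000100000010000
Gray code: G = B XOR (B >> 1)
B >> 1 = 0100010000001000
1000100000010000 XOR 0100010000001000:
  1 XOR 0 = 1
  0 XOR 1 = 1
  0 XOR 0 = 0
  0 XOR 0 = 0
  1 XOR 0 = 1
  0 XOR 1 = 1
  0 XOR 0 = 0
  0 XOR 0 = 0
  0 XOR 0 = 0
  0 XOR 0 = 0
  0 XOR 0 = 0
  1 XOR 0 = 1
  0 XOR 1 = 1
  0 XOR 0 = 0
  0 XOR 0 = 0
  0 XOR 0 = 0
= 1100110000011000


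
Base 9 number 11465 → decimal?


Positional values (base 9):
  5 × 9^0 = 5 × 1 = 5
  6 × 9^1 = 6 × 9 = 54
  4 × 9^2 = 4 × 81 = 324
  1 × 9^3 = 1 × 729 = 729
  1 × 9^4 = 1 × 6561 = 6561
Sum = 5 + 54 + 324 + 729 + 6561
= 7673
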